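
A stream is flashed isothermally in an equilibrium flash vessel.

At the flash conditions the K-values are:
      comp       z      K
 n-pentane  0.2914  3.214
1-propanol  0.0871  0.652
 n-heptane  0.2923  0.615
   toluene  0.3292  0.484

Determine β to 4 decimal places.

Rachford–Rice: g(β) = Σ zᵢ(Kᵢ−1)/(1+β(Kᵢ−1)) = 0.
Feasibility: ΣzᵢKᵢ = 1.3324, Σzᵢ/Kᵢ = 1.3797 — both > 1, two phases present.
Newton iteration, β⁰ = 0.64:
  β = 0.6400: g = -0.17502, g' = -0.5337 → β = 0.3120
  β = 0.3120: g = 0.01719, g' = -0.6934 → β = 0.3368
  β = 0.3368: g = 0.00032, g' = -0.6678 → β = 0.3373
Converged at β = 0.3373.

β = 0.3373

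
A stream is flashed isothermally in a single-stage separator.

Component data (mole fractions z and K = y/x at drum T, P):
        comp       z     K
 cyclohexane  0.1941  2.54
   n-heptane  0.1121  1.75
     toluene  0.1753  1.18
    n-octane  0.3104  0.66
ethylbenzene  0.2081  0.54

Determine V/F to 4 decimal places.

Newton iteration, V/F⁰ = 0.65:
  V/F = 0.6500: g = -0.03788, g' = -0.2968 → V/F = 0.5224
  V/F = 0.5224: g = 0.00058, g' = -0.3080 → V/F = 0.5242
Converged at V/F = 0.5242.

V/F = 0.5242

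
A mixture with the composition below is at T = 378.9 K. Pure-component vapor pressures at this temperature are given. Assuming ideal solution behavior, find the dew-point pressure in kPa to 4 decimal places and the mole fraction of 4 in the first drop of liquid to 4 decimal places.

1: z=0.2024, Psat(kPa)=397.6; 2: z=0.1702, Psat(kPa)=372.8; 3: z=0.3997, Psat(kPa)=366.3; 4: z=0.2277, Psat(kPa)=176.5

At the dew point ψ → 1, so Σzᵢ/Kᵢ = 1 with Kᵢ = Pᵢˢᵃᵗ/P ⇒ 1/P = Σzᵢ/Pᵢˢᵃᵗ.
1/P = 0.2024/397.6 + 0.1702/372.8 + 0.3997/366.3 + 0.2277/176.5 = 0.0033469 ⇒ P = 298.7869 kPa
xᵢ = zᵢP/Pᵢˢᵃᵗ ⇒ x_4 = 0.2277·298.7869/176.5 = 0.3855

Pdew = 298.7869 kPa, x_4 = 0.3855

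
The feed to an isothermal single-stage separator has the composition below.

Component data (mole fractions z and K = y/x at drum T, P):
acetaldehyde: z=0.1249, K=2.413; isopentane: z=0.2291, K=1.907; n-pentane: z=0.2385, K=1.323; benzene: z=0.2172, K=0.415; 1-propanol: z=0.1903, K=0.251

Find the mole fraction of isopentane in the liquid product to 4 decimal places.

x_isopentane = 0.1756

Newton iteration, ψ⁰ = 0.5:
  ψ = 0.5000: g = -0.09476, g' = -0.6146 → ψ = 0.3458
  ψ = 0.3458: g = -0.00562, g' = -0.5531 → ψ = 0.3357
  ψ = 0.3357: g = -0.00001, g' = -0.5513 → ψ = 0.3356
Converged at ψ = 0.3356.
Compositions from xᵢ = zᵢ/(1+ψ(Kᵢ−1)), yᵢ = Kᵢxᵢ:
  acetaldehyde: x = 0.0847, y = 0.2044
  isopentane: x = 0.1756, y = 0.3349
  n-pentane: x = 0.2152, y = 0.2847
  benzene: x = 0.2703, y = 0.1122
  1-propanol: x = 0.2542, y = 0.0638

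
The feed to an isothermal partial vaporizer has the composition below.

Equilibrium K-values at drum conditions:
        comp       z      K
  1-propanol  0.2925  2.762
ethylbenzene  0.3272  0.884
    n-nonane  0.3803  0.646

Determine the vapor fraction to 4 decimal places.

ψ = 0.7391

Rachford–Rice: g(ψ) = Σ zᵢ(Kᵢ−1)/(1+ψ(Kᵢ−1)) = 0.
Feasibility: ΣzᵢKᵢ = 1.3428, Σzᵢ/Kᵢ = 1.0647 — both > 1, two phases present.
Newton–Raphson from ψ = 0.66:
  ψ = 0.6600: g = 0.02151, g' = -0.2804 → ψ = 0.7367
  ψ = 0.7367: g = 0.00064, g' = -0.2644 → ψ = 0.7391
Converged at ψ = 0.7391.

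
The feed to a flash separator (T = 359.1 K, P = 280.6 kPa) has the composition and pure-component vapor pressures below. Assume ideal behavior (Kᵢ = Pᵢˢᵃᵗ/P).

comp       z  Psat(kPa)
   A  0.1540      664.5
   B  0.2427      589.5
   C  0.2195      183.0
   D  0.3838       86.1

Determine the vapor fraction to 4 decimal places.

Raoult's law: Kᵢ = Pᵢˢᵃᵗ/P = Pᵢˢᵃᵗ/280.6.
  K_A = 664.5/280.6 = 2.368140, K_B = 589.5/280.6 = 2.100855, K_C = 183.0/280.6 = 0.652174, K_D = 86.1/280.6 = 0.306842
Material balance + equilibrium reduce to Σ zᵢ(Kᵢ−1)/(1+ψ(Kᵢ−1)) = 0.
Feasibility: ΣzᵢKᵢ = 1.1355, Σzᵢ/Kᵢ = 1.7679 — both > 1, two phases present.
Iterate (Newton) starting at ψ = 0.5:
  ψ = 0.5000: g = -0.20213, g' = -0.6948 → ψ = 0.2091
  ψ = 0.2091: g = -0.01245, g' = -0.6517 → ψ = 0.1900
  ψ = 0.1900: g = 0.00006, g' = -0.6578 → ψ = 0.1901
Converged at ψ = 0.1901.

ψ = 0.1901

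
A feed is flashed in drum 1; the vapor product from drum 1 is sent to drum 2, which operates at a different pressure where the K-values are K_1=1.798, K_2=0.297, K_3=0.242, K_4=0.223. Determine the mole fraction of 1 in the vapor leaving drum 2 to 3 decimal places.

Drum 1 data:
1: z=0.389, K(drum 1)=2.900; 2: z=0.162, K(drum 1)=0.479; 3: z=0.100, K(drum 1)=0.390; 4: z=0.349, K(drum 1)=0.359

Drum 1:
Let ψ₁ = V/F and solve Σ zᵢ(Kᵢ−1)/(1+ψ₁(Kᵢ−1)) = 0.
g(0) = ΣzᵢKᵢ − 1 = 0.370 and g(1) = 1 − Σzᵢ/Kᵢ = -0.701, so a root lies in (0, 1).
Newton iteration, ψ₁⁰ = 0.5:
  ψ₁ = 0.500: g = -0.1521, g' = -0.837 → ψ₁ = 0.318
  ψ₁ = 0.318: g = 0.0026, g' = -0.892 → ψ₁ = 0.321
Converged at ψ₁ = 0.321.
Drum-1 compositions:
  1: x = 0.242, y = 0.701
  2: x = 0.195, y = 0.093
  3: x = 0.124, y = 0.049
  4: x = 0.440, y = 0.158
Drum-2 feed = drum-1 vapor: z₂ = (0.7005, 0.0932, 0.0485, 0.1578).
Drum 2:
Rachford–Rice: g(ψ₂) = Σ zᵢ(Kᵢ−1)/(1+ψ₂(Kᵢ−1)) = 0.
g(0) = ΣzᵢKᵢ − 1 = 0.334 and g(1) = 1 − Σzᵢ/Kᵢ = -0.611, so a root lies in (0, 1).
Newton–Raphson from ψ₂ = 0.5:
  ψ₂ = 0.500: g = 0.0389, g' = -0.664 → ψ₂ = 0.558
  ψ₂ = 0.558: g = -0.0015, g' = -0.719 → ψ₂ = 0.556
Converged at ψ₂ = 0.556.
  1: x = 0.485, y = 0.872
  2: x = 0.153, y = 0.045
  3: x = 0.084, y = 0.020
  4: x = 0.278, y = 0.062

y_1 (drum 2) = 0.872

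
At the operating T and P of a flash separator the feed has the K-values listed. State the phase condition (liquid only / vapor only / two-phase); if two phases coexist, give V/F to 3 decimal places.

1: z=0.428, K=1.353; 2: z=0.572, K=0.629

ΣzᵢKᵢ = 0.939; Σzᵢ/Kᵢ = 1.226.
Since ΣzᵢKᵢ < 1 the mixture is below its bubble point — single liquid phase.

liquid only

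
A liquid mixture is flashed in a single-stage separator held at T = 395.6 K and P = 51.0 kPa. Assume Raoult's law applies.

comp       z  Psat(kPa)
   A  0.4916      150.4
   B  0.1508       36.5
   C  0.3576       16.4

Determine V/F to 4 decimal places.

Raoult's law: Kᵢ = Pᵢˢᵃᵗ/P = Pᵢˢᵃᵗ/51.0.
  K_A = 150.4/51.0 = 2.949020, K_B = 36.5/51.0 = 0.715686, K_C = 16.4/51.0 = 0.321569
Material balance + equilibrium reduce to Σ zᵢ(Kᵢ−1)/(1+V/F(Kᵢ−1)) = 0.
Feasibility: ΣzᵢKᵢ = 1.6727, Σzᵢ/Kᵢ = 1.4895 — both > 1, two phases present.
Newton–Raphson from V/F = 0.5:
  V/F = 0.5000: g = 0.06812, g' = -0.8725 → V/F = 0.5781
  V/F = 0.5781: g = 0.00008, g' = -0.8759 → V/F = 0.5782
Converged at V/F = 0.5782.

V/F = 0.5782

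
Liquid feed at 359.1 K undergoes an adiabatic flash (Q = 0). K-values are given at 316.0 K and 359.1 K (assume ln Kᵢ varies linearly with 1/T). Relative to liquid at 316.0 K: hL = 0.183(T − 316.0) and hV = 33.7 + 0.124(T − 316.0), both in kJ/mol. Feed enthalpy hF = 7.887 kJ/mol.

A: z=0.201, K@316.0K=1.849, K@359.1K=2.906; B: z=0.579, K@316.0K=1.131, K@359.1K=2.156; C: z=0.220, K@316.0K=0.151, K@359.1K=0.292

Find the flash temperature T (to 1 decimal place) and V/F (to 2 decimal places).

T = 317.1 K, V/F = 0.23

Adiabatic flash: solve Rachford–Rice at each trial T, then check hF = ψ·hV(T) + (1−ψ)·hL(T).
  T = 316.0 K: K = (1.849, 1.131, 0.151), RR gives ψ = 0.185, H_out = 6.230 kJ/mol
  T = 359.1 K: K = (2.906, 2.156, 0.292), RR gives ψ = 0.934, H_out = 36.983 kJ/mol
  T = 337.6 K: K = (2.353, 1.595, 0.215), RR gives ψ = 0.699, H_out = 26.620 kJ/mol
  T = 326.8 K: K = (2.094, 1.351, 0.181), RR gives ψ = 0.517, H_out = 19.068 kJ/mol
  T = 321.4 K: K = (1.970, 1.238, 0.166), RR gives ψ = 0.380, H_out = 13.671 kJ/mol
  T = 318.7 K: K = (1.909, 1.184, 0.158), RR gives ψ = 0.291, H_out = 10.268 kJ/mol
  T = 317.4 K: K = (1.880, 1.158, 0.155), RR gives ψ = 0.243, H_out = 8.412 kJ/mol
Linear interpolation between T = 316.0 (H_out = 6.230) and T = 317.4 (H_out = 8.412) on hF = 7.887 gives T ≈ 317.1 K, at which ψ = 0.23.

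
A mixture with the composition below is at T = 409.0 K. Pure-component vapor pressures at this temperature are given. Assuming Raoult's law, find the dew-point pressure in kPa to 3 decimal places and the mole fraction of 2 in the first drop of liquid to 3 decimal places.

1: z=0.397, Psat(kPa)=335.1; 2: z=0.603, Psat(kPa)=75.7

Pdew = 109.285 kPa, x_2 = 0.871

At the dew point ψ → 1, so Σzᵢ/Kᵢ = 1 with Kᵢ = Pᵢˢᵃᵗ/P ⇒ 1/P = Σzᵢ/Pᵢˢᵃᵗ.
1/P = 0.397/335.1 + 0.603/75.7 = 0.009150 ⇒ P = 109.285 kPa
xᵢ = zᵢP/Pᵢˢᵃᵗ ⇒ x_2 = 0.603·109.285/75.7 = 0.871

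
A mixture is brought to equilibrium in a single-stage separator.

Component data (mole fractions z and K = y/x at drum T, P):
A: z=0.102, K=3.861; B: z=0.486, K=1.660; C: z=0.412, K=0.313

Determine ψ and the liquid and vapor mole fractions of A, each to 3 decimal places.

ψ = 0.399, x_A = 0.048, y_A = 0.184

Material balance + equilibrium reduce to Σ zᵢ(Kᵢ−1)/(1+ψ(Kᵢ−1)) = 0.
g(0) = ΣzᵢKᵢ − 1 = 0.330 and g(1) = 1 − Σzᵢ/Kᵢ = -0.635, so a root lies in (0, 1).
Newton–Raphson from ψ = 0.37:
  ψ = 0.370: g = 0.0201, g' = -0.683 → ψ = 0.399
Converged at ψ = 0.399.
Compositions from xᵢ = zᵢ/(1+ψ(Kᵢ−1)), yᵢ = Kᵢxᵢ:
  A: x = 0.048, y = 0.184
  B: x = 0.385, y = 0.638
  C: x = 0.568, y = 0.178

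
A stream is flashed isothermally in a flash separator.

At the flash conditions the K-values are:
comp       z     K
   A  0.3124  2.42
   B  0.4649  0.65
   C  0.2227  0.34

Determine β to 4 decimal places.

β = 0.2021

Let β = V/F and solve Σ zᵢ(Kᵢ−1)/(1+β(Kᵢ−1)) = 0.
Feasibility: ΣzᵢKᵢ = 1.1339, Σzᵢ/Kᵢ = 1.4993 — both > 1, two phases present.
Iterate (Newton) starting at β = 0.5:
  β = 0.5000: g = -0.15719, g' = -0.5152 → β = 0.1949
  β = 0.1949: g = 0.00414, g' = -0.5798 → β = 0.2020
  β = 0.2020: g = 0.00002, g' = -0.5755 → β = 0.2021
Converged at β = 0.2021.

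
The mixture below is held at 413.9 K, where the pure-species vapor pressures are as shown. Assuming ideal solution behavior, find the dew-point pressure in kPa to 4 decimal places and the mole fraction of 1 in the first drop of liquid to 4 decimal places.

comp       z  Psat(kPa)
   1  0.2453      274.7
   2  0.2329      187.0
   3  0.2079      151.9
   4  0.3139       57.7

At the dew point ψ → 1, so Σzᵢ/Kᵢ = 1 with Kᵢ = Pᵢˢᵃᵗ/P ⇒ 1/P = Σzᵢ/Pᵢˢᵃᵗ.
1/P = 0.2453/274.7 + 0.2329/187.0 + 0.2079/151.9 + 0.3139/57.7 = 0.0089473 ⇒ P = 111.7656 kPa
xᵢ = zᵢP/Pᵢˢᵃᵗ ⇒ x_1 = 0.2453·111.7656/274.7 = 0.0998

Pdew = 111.7656 kPa, x_1 = 0.0998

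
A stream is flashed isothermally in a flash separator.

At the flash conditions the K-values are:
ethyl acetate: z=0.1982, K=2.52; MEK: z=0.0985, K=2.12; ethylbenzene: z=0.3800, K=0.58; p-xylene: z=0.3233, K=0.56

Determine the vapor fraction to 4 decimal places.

Let ψ = V/F and solve Σ zᵢ(Kᵢ−1)/(1+ψ(Kᵢ−1)) = 0.
Check two-phase: ΣzᵢKᵢ = 1.1097 > 1 and Σzᵢ/Kᵢ = 1.3576 > 1, so g(0) = 0.1097 > 0 and g(1) = -0.3576 < 0.
Newton iteration, ψ⁰ = 0.5:
  ψ = 0.5000: g = -0.14251, g' = -0.4089 → ψ = 0.1515
  ψ = 0.1515: g = 0.01635, g' = -0.5412 → ψ = 0.1817
  ψ = 0.1817: g = 0.00034, g' = -0.5190 → ψ = 0.1823
Converged at ψ = 0.1823.

ψ = 0.1823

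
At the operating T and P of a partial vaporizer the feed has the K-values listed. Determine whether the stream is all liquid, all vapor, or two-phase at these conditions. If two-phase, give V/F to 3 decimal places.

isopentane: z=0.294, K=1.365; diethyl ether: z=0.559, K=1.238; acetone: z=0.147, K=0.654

all vapor

ΣzᵢKᵢ = 1.189; Σzᵢ/Kᵢ = 0.892.
Since Σzᵢ/Kᵢ < 1 the mixture is above its dew point — single vapor phase.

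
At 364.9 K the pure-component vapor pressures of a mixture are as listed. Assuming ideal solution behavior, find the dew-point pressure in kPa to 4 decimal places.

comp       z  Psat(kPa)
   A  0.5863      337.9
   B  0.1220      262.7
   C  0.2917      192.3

At the dew point ψ → 1, so Σzᵢ/Kᵢ = 1 with Kᵢ = Pᵢˢᵃᵗ/P ⇒ 1/P = Σzᵢ/Pᵢˢᵃᵗ.
1/P = 0.5863/337.9 + 0.1220/262.7 + 0.2917/192.3 = 0.0037164 ⇒ P = 269.0749 kPa

Pdew = 269.0749 kPa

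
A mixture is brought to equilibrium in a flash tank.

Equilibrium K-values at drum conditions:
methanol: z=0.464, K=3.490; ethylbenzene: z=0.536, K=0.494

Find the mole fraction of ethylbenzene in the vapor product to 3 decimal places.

y_ethylbenzene = 0.411

Rachford–Rice: g(V/F) = Σ zᵢ(Kᵢ−1)/(1+V/F(Kᵢ−1)) = 0.
Check two-phase: ΣzᵢKᵢ = 1.884 > 1 and Σzᵢ/Kᵢ = 1.218 > 1, so g(0) = 0.884 > 0 and g(1) = -0.218 < 0.
Newton–Raphson from V/F = 0.62:
  V/F = 0.620: g = 0.0590, g' = -0.736 → V/F = 0.700
  V/F = 0.700: g = 0.0011, g' = -0.711 → V/F = 0.702
Converged at V/F = 0.702.
Compositions from xᵢ = zᵢ/(1+V/F(Kᵢ−1)), yᵢ = Kᵢxᵢ:
  methanol: x = 0.169, y = 0.589
  ethylbenzene: x = 0.831, y = 0.411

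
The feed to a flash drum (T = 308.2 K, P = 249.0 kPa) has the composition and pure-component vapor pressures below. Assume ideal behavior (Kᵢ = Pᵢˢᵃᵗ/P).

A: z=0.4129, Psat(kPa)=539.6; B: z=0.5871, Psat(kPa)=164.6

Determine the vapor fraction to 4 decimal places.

Raoult's law: Kᵢ = Pᵢˢᵃᵗ/P = Pᵢˢᵃᵗ/249.0.
  K_A = 539.6/249.0 = 2.167068, K_B = 164.6/249.0 = 0.661044
Iterate (Newton) starting at ψ = 0.68:
  ψ = 0.6800: g = 0.01006, g' = -0.2887 → ψ = 0.7148
  ψ = 0.7148: g = 0.00007, g' = -0.2846 → ψ = 0.7151
Converged at ψ = 0.7151.

ψ = 0.7151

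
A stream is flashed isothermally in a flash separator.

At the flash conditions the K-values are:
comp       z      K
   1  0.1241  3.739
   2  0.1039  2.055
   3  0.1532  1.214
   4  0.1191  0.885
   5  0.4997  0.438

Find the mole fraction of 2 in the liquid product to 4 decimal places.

x_2 = 0.0846

Let β = V/F and solve Σ zᵢ(Kᵢ−1)/(1+β(Kᵢ−1)) = 0.
Feasibility: ΣzᵢKᵢ = 1.1878, Σzᵢ/Kᵢ = 1.4854 — both > 1, two phases present.
Newton iteration, β⁰ = 0.5:
  β = 0.5000: g = -0.16029, g' = -0.5282 → β = 0.1965
  β = 0.1965: g = 0.01351, g' = -0.6803 → β = 0.2164
  β = 0.2164: g = 0.00024, g' = -0.6563 → β = 0.2167
Converged at β = 0.2167.
Compositions from xᵢ = zᵢ/(1+β(Kᵢ−1)), yᵢ = Kᵢxᵢ:
  1: x = 0.0779, y = 0.2912
  2: x = 0.0846, y = 0.1738
  3: x = 0.1464, y = 0.1777
  4: x = 0.1221, y = 0.1081
  5: x = 0.5690, y = 0.2492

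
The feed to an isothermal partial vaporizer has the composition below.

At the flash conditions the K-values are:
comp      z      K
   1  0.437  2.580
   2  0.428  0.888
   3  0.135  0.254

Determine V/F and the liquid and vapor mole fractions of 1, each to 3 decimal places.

V/F = 0.804, x_1 = 0.193, y_1 = 0.497

Newton iteration, V/F⁰ = 0.5:
  V/F = 0.500: g = 0.1743, g' = -0.538 → V/F = 0.824
  V/F = 0.824: g = -0.0144, g' = -0.719 → V/F = 0.804
Converged at V/F = 0.804.
Compositions from xᵢ = zᵢ/(1+V/F(Kᵢ−1)), yᵢ = Kᵢxᵢ:
  1: x = 0.193, y = 0.497
  2: x = 0.470, y = 0.418
  3: x = 0.337, y = 0.086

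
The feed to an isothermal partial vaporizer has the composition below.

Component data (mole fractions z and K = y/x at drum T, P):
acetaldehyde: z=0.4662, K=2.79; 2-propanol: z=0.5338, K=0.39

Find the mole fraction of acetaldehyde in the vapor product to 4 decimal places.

y_acetaldehyde = 0.7091

Let ψ = V/F and solve Σ zᵢ(Kᵢ−1)/(1+ψ(Kᵢ−1)) = 0.
Feasibility: ΣzᵢKᵢ = 1.5089, Σzᵢ/Kᵢ = 1.5358 — both > 1, two phases present.
Binary case is linear: z₁(K₁−1)(1+ψ(K₂−1)) + z₂(K₂−1)(1+ψ(K₁−1)) = 0
⇒ ψ = [z₁(K₁−1)+z₂(K₂−1)] / [−(K₁−1)(K₂−1)] = 0.50888/1.09190 = 0.4661
Compositions from xᵢ = zᵢ/(1+ψ(Kᵢ−1)), yᵢ = Kᵢxᵢ:
  acetaldehyde: x = 0.2542, y = 0.7091
  2-propanol: x = 0.7458, y = 0.2909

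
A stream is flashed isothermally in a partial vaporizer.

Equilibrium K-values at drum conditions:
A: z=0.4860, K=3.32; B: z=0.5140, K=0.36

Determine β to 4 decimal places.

Binary case is linear: z₁(K₁−1)(1+β(K₂−1)) + z₂(K₂−1)(1+β(K₁−1)) = 0
⇒ β = [z₁(K₁−1)+z₂(K₂−1)] / [−(K₁−1)(K₂−1)] = 0.79856/1.48480 = 0.5378

β = 0.5378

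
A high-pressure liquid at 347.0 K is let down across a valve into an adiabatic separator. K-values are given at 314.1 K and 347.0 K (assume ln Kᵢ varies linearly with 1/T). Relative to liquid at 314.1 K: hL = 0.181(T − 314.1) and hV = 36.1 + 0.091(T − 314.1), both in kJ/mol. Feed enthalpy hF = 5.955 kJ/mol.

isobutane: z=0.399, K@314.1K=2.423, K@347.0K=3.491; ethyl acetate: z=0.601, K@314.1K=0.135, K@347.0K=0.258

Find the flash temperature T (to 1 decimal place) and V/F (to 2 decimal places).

Adiabatic flash: solve Rachford–Rice at each trial T, then check hF = ψ·hV(T) + (1−ψ)·hL(T).
  T = 314.1 K: K = (2.423, 0.135), RR gives ψ = 0.039, H_out = 1.405 kJ/mol
  T = 347.0 K: K = (3.491, 0.258), RR gives ψ = 0.296, H_out = 15.780 kJ/mol
  T = 330.6 K: K = (2.937, 0.190), RR gives ψ = 0.182, H_out = 9.292 kJ/mol
  T = 322.4 K: K = (2.676, 0.161), RR gives ψ = 0.117, H_out = 5.634 kJ/mol
  T = 326.5 K: K = (2.805, 0.175), RR gives ψ = 0.151, H_out = 7.513 kJ/mol
  T = 324.4 K: K = (2.738, 0.168), RR gives ψ = 0.134, H_out = 6.565 kJ/mol
Linear interpolation between T = 322.4 (H_out = 5.634) and T = 324.4 (H_out = 6.565) on hF = 5.955 gives T ≈ 323.1 K, at which ψ = 0.12.

T = 323.1 K, V/F = 0.12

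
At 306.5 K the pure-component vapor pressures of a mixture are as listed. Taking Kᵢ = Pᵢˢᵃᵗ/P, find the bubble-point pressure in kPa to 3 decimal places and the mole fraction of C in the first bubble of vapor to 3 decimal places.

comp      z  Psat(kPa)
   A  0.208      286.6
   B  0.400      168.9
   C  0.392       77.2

Pbub = 157.435 kPa, y_C = 0.192

At the bubble point ψ → 0, so ΣzᵢKᵢ = 1 with Kᵢ = Pᵢˢᵃᵗ/P ⇒ P = ΣzᵢPᵢˢᵃᵗ.
P = 0.208·286.6 + 0.400·168.9 + 0.392·77.2 = 157.435 kPa
yᵢ = zᵢPᵢˢᵃᵗ/P ⇒ y_C = 0.392·77.2/157.435 = 0.192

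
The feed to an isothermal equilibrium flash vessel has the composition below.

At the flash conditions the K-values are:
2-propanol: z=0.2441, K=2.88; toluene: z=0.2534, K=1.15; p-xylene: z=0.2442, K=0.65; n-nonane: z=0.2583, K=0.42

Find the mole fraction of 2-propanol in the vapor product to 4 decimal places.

Material balance + equilibrium reduce to Σ zᵢ(Kᵢ−1)/(1+ψ(Kᵢ−1)) = 0.
Feasibility: ΣzᵢKᵢ = 1.2616, Σzᵢ/Kᵢ = 1.2958 — both > 1, two phases present.
Newton iteration, ψ⁰ = 0.7:
  ψ = 0.7000: g = -0.13287, g' = -0.4643 → ψ = 0.4138
  ψ = 0.4138: g = -0.00317, g' = -0.4693 → ψ = 0.4070
  ψ = 0.4070: g = 0.00001, g' = -0.4715 → ψ = 0.4071
Converged at ψ = 0.4071.
Compositions from xᵢ = zᵢ/(1+ψ(Kᵢ−1)), yᵢ = Kᵢxᵢ:
  2-propanol: x = 0.1383, y = 0.3982
  toluene: x = 0.2388, y = 0.2746
  p-xylene: x = 0.2848, y = 0.1851
  n-nonane: x = 0.3381, y = 0.1420

y_2-propanol = 0.3982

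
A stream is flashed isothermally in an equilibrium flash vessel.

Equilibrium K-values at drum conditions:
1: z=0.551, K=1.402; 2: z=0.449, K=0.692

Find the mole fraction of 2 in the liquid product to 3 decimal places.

Material balance + equilibrium reduce to Σ zᵢ(Kᵢ−1)/(1+ψ(Kᵢ−1)) = 0.
g(0) = ΣzᵢKᵢ − 1 = 0.083 and g(1) = 1 − Σzᵢ/Kᵢ = -0.042, so a root lies in (0, 1).
Newton–Raphson from ψ = 0.34:
  ψ = 0.340: g = 0.0404, g' = -0.122 → ψ = 0.671
  ψ = 0.671: g = 0.0001, g' = -0.123 → ψ = 0.672
Converged at ψ = 0.672.
Compositions from xᵢ = zᵢ/(1+ψ(Kᵢ−1)), yᵢ = Kᵢxᵢ:
  1: x = 0.434, y = 0.608
  2: x = 0.566, y = 0.392

x_2 = 0.566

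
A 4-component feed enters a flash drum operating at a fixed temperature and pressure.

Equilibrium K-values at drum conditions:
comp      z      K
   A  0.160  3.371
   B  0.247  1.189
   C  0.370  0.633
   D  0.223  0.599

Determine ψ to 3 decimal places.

Rachford–Rice: g(ψ) = Σ zᵢ(Kᵢ−1)/(1+ψ(Kᵢ−1)) = 0.
g(0) = ΣzᵢKᵢ − 1 = 0.201 and g(1) = 1 − Σzᵢ/Kᵢ = -0.212, so a root lies in (0, 1).
Newton iteration, ψ⁰ = 0.62:
  ψ = 0.620: g = -0.0994, g' = -0.302 → ψ = 0.290
  ψ = 0.290: g = 0.0158, g' = -0.432 → ψ = 0.327
  ψ = 0.327: g = 0.0005, g' = -0.405 → ψ = 0.328
Converged at ψ = 0.328.

ψ = 0.328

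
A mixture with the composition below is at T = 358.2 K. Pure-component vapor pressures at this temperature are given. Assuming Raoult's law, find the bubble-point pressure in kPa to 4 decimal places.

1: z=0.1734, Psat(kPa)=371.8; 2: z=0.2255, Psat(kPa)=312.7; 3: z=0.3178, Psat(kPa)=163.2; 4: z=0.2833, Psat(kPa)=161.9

At the bubble point ψ → 0, so ΣzᵢKᵢ = 1 with Kᵢ = Pᵢˢᵃᵗ/P ⇒ P = ΣzᵢPᵢˢᵃᵗ.
P = 0.1734·371.8 + 0.2255·312.7 + 0.3178·163.2 + 0.2833·161.9 = 232.7152 kPa

Pbub = 232.7152 kPa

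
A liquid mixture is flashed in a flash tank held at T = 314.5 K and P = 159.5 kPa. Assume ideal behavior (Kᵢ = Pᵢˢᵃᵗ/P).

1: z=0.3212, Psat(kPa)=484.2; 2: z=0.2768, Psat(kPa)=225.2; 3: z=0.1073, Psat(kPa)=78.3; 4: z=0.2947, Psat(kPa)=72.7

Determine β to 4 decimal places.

Raoult's law: Kᵢ = Pᵢˢᵃᵗ/P = Pᵢˢᵃᵗ/159.5.
  K_1 = 484.2/159.5 = 3.035737, K_2 = 225.2/159.5 = 1.411912, K_3 = 78.3/159.5 = 0.490909, K_4 = 72.7/159.5 = 0.455799
Material balance + equilibrium reduce to Σ zᵢ(Kᵢ−1)/(1+β(Kᵢ−1)) = 0.
g(0) = ΣzᵢKᵢ − 1 = 0.5529 and g(1) = 1 − Σzᵢ/Kᵢ = -0.1670, so a root lies in (0, 1).
Newton–Raphson from β = 0.4:
  β = 0.4000: g = 0.18470, g' = -0.6255 → β = 0.6953
  β = 0.6953: g = 0.01679, g' = -0.5490 → β = 0.7259
  β = 0.7259: g = -0.00006, g' = -0.5531 → β = 0.7258
Converged at β = 0.7258.

β = 0.7258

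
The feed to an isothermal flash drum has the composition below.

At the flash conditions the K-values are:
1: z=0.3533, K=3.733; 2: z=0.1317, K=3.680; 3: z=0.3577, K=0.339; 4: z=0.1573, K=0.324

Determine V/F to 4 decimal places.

V/F = 0.5392

Rachford–Rice: g(V/F) = Σ zᵢ(Kᵢ−1)/(1+V/F(Kᵢ−1)) = 0.
Feasibility: ΣzᵢKᵢ = 1.9758, Σzᵢ/Kᵢ = 1.6711 — both > 1, two phases present.
Newton–Raphson from V/F = 0.5:
  V/F = 0.5000: g = 0.04507, g' = -1.1567 → V/F = 0.5390
  V/F = 0.5390: g = 0.00027, g' = -1.1448 → V/F = 0.5392
Converged at V/F = 0.5392.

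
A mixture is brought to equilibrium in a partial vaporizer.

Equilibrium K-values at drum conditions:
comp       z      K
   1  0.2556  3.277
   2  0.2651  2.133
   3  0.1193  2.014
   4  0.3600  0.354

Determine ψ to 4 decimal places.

Let ψ = V/F and solve Σ zᵢ(Kᵢ−1)/(1+ψ(Kᵢ−1)) = 0.
g(0) = ΣzᵢKᵢ − 1 = 0.7708 and g(1) = 1 − Σzᵢ/Kᵢ = -0.2785, so a root lies in (0, 1).
Newton iteration, ψ⁰ = 0.5:
  ψ = 0.5000: g = 0.20065, g' = -0.8103 → ψ = 0.7476
  ψ = 0.7476: g = -0.00302, g' = -0.8829 → ψ = 0.7442
Converged at ψ = 0.7442.

ψ = 0.7442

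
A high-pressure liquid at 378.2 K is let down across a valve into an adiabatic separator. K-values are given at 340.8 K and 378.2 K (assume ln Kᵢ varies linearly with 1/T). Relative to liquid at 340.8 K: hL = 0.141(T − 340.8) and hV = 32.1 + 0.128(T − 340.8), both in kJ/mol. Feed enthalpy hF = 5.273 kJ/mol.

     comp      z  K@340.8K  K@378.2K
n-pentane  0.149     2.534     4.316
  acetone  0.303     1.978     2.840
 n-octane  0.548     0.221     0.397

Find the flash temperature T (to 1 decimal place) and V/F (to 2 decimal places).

T = 344.2 K, V/F = 0.15

Adiabatic flash: solve Rachford–Rice at each trial T, then check hF = ψ·hV(T) + (1−ψ)·hL(T).
  T = 340.8 K: K = (2.534, 1.978, 0.221), RR gives ψ = 0.106, H_out = 3.395 kJ/mol
  T = 378.2 K: K = (4.316, 2.840, 0.397), RR gives ψ = 0.503, H_out = 21.190 kJ/mol
  T = 359.5 K: K = (3.353, 2.393, 0.301), RR gives ψ = 0.318, H_out = 12.775 kJ/mol
  T = 350.1 K: K = (2.924, 2.180, 0.259), RR gives ψ = 0.220, H_out = 8.340 kJ/mol
  T = 345.5 K: K = (2.727, 2.079, 0.240), RR gives ψ = 0.166, H_out = 5.990 kJ/mol
  T = 343.1 K: K = (2.627, 2.027, 0.230), RR gives ψ = 0.136, H_out = 4.694 kJ/mol
Linear interpolation between T = 343.1 (H_out = 4.694) and T = 345.5 (H_out = 5.990) on hF = 5.273 gives T ≈ 344.2 K, at which ψ = 0.15.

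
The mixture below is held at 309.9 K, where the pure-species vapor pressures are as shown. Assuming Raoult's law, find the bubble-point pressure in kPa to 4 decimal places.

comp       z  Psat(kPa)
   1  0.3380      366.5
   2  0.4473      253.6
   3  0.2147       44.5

Pbub = 246.8664 kPa

At the bubble point ψ → 0, so ΣzᵢKᵢ = 1 with Kᵢ = Pᵢˢᵃᵗ/P ⇒ P = ΣzᵢPᵢˢᵃᵗ.
P = 0.3380·366.5 + 0.4473·253.6 + 0.2147·44.5 = 246.8664 kPa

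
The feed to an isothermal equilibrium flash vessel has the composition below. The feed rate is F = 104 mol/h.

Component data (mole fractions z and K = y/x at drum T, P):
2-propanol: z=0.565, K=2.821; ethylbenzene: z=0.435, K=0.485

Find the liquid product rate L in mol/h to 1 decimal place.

L = 14.7 mol/h

Rachford–Rice: g(V/F) = Σ zᵢ(Kᵢ−1)/(1+V/F(Kᵢ−1)) = 0.
g(0) = ΣzᵢKᵢ − 1 = 0.805 and g(1) = 1 − Σzᵢ/Kᵢ = -0.097, so a root lies in (0, 1).
Binary case is linear: z₁(K₁−1)(1+V/F(K₂−1)) + z₂(K₂−1)(1+V/F(K₁−1)) = 0
⇒ V/F = [z₁(K₁−1)+z₂(K₂−1)] / [−(K₁−1)(K₂−1)] = 0.8048/0.9378 = 0.858
Then V = V/F·F = 0.8582·104 = 89.3 mol/h and L = F − V = 14.7 mol/h.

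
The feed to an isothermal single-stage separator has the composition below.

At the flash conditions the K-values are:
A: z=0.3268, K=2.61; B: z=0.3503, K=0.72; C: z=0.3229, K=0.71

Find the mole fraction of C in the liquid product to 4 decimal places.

Rachford–Rice: g(ψ) = Σ zᵢ(Kᵢ−1)/(1+ψ(Kᵢ−1)) = 0.
Feasibility: ΣzᵢKᵢ = 1.3344, Σzᵢ/Kᵢ = 1.0665 — both > 1, two phases present.
Iterate (Newton) starting at ψ = 0.57:
  ψ = 0.5700: g = 0.04547, g' = -0.3082 → ψ = 0.7175
  ψ = 0.7175: g = 0.00314, g' = -0.2687 → ψ = 0.7292
  ψ = 0.7292: g = 0.00001, g' = -0.2663 → ψ = 0.7293
Converged at ψ = 0.7293.
Compositions from xᵢ = zᵢ/(1+ψ(Kᵢ−1)), yᵢ = Kᵢxᵢ:
  A: x = 0.1503, y = 0.3923
  B: x = 0.4402, y = 0.3169
  C: x = 0.4095, y = 0.2907

x_C = 0.4095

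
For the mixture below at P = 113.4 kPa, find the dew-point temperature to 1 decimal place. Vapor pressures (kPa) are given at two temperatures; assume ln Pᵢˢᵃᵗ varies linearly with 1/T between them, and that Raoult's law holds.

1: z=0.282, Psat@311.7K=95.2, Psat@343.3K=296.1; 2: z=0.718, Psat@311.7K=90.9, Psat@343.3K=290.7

T = 317.0 K

Dew-point temperature: Σzᵢ·P/Pᵢˢᵃᵗ(T) = 1. Interpolate ln Pᵢˢᵃᵗ = aᵢ + bᵢ/T.
  T = 311.7 K: ΣzᵢP/Pᵢˢᵃᵗ = 1.2316
  T = 343.3 K: ΣzᵢP/Pᵢˢᵃᵗ = 0.3881
  T = 327.5 K: ΣzᵢP/Pᵢˢᵃᵗ = 0.6724
  T = 319.6 K: ΣzᵢP/Pᵢˢᵃᵗ = 0.9032
  T = 315.6 K: ΣzᵢP/Pᵢˢᵃᵗ = 1.0547
  T = 317.6 K: ΣzᵢP/Pᵢˢᵃᵗ = 0.9756
Interpolating between 315.6 K and 317.6 K gives T ≈ 317.0 K.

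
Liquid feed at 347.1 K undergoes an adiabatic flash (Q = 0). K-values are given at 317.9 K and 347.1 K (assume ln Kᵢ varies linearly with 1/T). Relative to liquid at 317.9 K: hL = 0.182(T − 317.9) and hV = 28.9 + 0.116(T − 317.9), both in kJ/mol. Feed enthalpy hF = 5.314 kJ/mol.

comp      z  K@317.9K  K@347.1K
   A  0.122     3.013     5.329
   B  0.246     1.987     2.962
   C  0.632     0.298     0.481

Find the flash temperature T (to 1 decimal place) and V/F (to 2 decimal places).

T = 324.2 K, V/F = 0.15

Adiabatic flash: solve Rachford–Rice at each trial T, then check hF = ψ·hV(T) + (1−ψ)·hL(T).
  T = 317.9 K: K = (3.013, 1.987, 0.298), RR gives ψ = 0.045, H_out = 1.286 kJ/mol
  T = 347.1 K: K = (5.329, 2.962, 0.481), RR gives ψ = 0.459, H_out = 17.701 kJ/mol
  T = 332.5 K: K = (4.058, 2.447, 0.383), RR gives ψ = 0.262, H_out = 9.970 kJ/mol
  T = 325.2 K: K = (3.508, 2.210, 0.339), RR gives ψ = 0.160, H_out = 5.885 kJ/mol
  T = 321.5 K: K = (3.251, 2.095, 0.318), RR gives ψ = 0.104, H_out = 3.642 kJ/mol
  T = 323.4 K: K = (3.381, 2.154, 0.328), RR gives ψ = 0.134, H_out = 4.813 kJ/mol
Linear interpolation between T = 323.4 (H_out = 4.813) and T = 325.2 (H_out = 5.885) on hF = 5.314 gives T ≈ 324.2 K, at which ψ = 0.15.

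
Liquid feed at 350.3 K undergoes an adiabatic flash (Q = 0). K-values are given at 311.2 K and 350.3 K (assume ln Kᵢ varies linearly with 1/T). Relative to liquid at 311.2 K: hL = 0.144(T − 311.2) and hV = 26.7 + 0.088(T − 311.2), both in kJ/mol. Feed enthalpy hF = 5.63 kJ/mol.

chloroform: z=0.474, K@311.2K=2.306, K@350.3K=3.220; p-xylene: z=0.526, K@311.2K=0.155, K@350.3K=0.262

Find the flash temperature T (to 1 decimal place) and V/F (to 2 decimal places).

Adiabatic flash: solve Rachford–Rice at each trial T, then check hF = ψ·hV(T) + (1−ψ)·hL(T).
  T = 311.2 K: K = (2.306, 0.155), RR gives ψ = 0.158, H_out = 4.224 kJ/mol
  T = 350.3 K: K = (3.220, 0.262), RR gives ψ = 0.405, H_out = 15.565 kJ/mol
  T = 330.8 K: K = (2.753, 0.205), RR gives ψ = 0.296, H_out = 10.402 kJ/mol
  T = 321.0 K: K = (2.526, 0.179), RR gives ψ = 0.233, H_out = 7.497 kJ/mol
  T = 316.1 K: K = (2.415, 0.167), RR gives ψ = 0.197, H_out = 5.917 kJ/mol
  T = 313.6 K: K = (2.359, 0.161), RR gives ψ = 0.178, H_out = 5.069 kJ/mol
  T = 314.9 K: K = (2.388, 0.164), RR gives ψ = 0.188, H_out = 5.514 kJ/mol
Linear interpolation between T = 314.9 (H_out = 5.514) and T = 316.1 (H_out = 5.917) on hF = 5.63 gives T ≈ 315.2 K, at which ψ = 0.19.

T = 315.2 K, V/F = 0.19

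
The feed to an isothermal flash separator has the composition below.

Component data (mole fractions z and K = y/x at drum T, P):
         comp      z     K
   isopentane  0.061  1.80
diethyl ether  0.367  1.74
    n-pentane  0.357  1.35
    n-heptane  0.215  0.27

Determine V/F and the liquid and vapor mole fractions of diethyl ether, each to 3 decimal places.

V/F = 0.683, x_diethyl ether = 0.244, y_diethyl ether = 0.424

Rachford–Rice: g(V/F) = Σ zᵢ(Kᵢ−1)/(1+V/F(Kᵢ−1)) = 0.
Check two-phase: ΣzᵢKᵢ = 1.288 > 1 and Σzᵢ/Kᵢ = 1.306 > 1, so g(0) = 0.288 > 0 and g(1) = -0.306 < 0.
Iterate (Newton) starting at V/F = 0.46:
  V/F = 0.460: g = 0.1096, g' = -0.425 → V/F = 0.718
  V/F = 0.718: g = -0.0216, g' = -0.635 → V/F = 0.684
  V/F = 0.684: g = -0.0008, g' = -0.590 → V/F = 0.683
Converged at V/F = 0.683.
Compositions from xᵢ = zᵢ/(1+V/F(Kᵢ−1)), yᵢ = Kᵢxᵢ:
  isopentane: x = 0.039, y = 0.071
  diethyl ether: x = 0.244, y = 0.424
  n-pentane: x = 0.288, y = 0.389
  n-heptane: x = 0.429, y = 0.116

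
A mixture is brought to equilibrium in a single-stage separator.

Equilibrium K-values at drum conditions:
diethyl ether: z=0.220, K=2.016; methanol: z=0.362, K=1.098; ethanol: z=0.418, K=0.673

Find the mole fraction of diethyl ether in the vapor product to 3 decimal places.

Rachford–Rice: g(V/F) = Σ zᵢ(Kᵢ−1)/(1+V/F(Kᵢ−1)) = 0.
Feasibility: ΣzᵢKᵢ = 1.122, Σzᵢ/Kᵢ = 1.060 — both > 1, two phases present.
Iterate (Newton) starting at V/F = 0.5:
  V/F = 0.500: g = 0.0186, g' = -0.167 → V/F = 0.612
  V/F = 0.612: g = 0.0005, g' = -0.159 → V/F = 0.615
Converged at V/F = 0.615.
Compositions from xᵢ = zᵢ/(1+V/F(Kᵢ−1)), yᵢ = Kᵢxᵢ:
  diethyl ether: x = 0.135, y = 0.273
  methanol: x = 0.341, y = 0.375
  ethanol: x = 0.523, y = 0.352

y_diethyl ether = 0.273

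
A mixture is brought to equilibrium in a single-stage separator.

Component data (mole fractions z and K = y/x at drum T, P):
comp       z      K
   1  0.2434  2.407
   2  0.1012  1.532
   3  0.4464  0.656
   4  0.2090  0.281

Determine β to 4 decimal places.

Rachford–Rice: g(β) = Σ zᵢ(Kᵢ−1)/(1+β(Kᵢ−1)) = 0.
Check two-phase: ΣzᵢKᵢ = 1.0925 > 1 and Σzᵢ/Kᵢ = 1.5914 > 1, so g(0) = 0.0925 > 0 and g(1) = -0.5914 < 0.
Newton iteration, β⁰ = 0.55:
  β = 0.5500: g = -0.20325, g' = -0.5463 → β = 0.1779
  β = 0.1779: g = -0.01281, g' = -0.5341 → β = 0.1539
  β = 0.1539: g = 0.00013, g' = -0.5455 → β = 0.1542
Converged at β = 0.1542.

β = 0.1542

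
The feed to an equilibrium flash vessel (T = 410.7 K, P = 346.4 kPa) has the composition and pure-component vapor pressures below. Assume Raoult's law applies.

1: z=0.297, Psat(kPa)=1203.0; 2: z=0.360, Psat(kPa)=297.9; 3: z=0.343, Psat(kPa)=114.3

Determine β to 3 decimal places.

Raoult's law: Kᵢ = Pᵢˢᵃᵗ/P = Pᵢˢᵃᵗ/346.4.
  K_1 = 1203.0/346.4 = 3.47286, K_2 = 297.9/346.4 = 0.85999, K_3 = 114.3/346.4 = 0.32997
Rachford–Rice: g(β) = Σ zᵢ(Kᵢ−1)/(1+β(Kᵢ−1)) = 0.
Check two-phase: ΣzᵢKᵢ = 1.454 > 1 and Σzᵢ/Kᵢ = 1.544 > 1, so g(0) = 0.454 > 0 and g(1) = -0.544 < 0.
Newton iteration, β⁰ = 0.5:
  β = 0.500: g = -0.0714, g' = -0.720 → β = 0.401
  β = 0.401: g = 0.0013, g' = -0.754 → β = 0.402
Converged at β = 0.402.

β = 0.402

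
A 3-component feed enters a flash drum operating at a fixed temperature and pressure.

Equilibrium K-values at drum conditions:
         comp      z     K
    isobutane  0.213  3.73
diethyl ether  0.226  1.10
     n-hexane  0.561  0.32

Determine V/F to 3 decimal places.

V/F = 0.159

Rachford–Rice: g(V/F) = Σ zᵢ(Kᵢ−1)/(1+V/F(Kᵢ−1)) = 0.
Feasibility: ΣzᵢKᵢ = 1.223, Σzᵢ/Kᵢ = 2.016 — both > 1, two phases present.
Newton iteration, V/F⁰ = 0.5:
  V/F = 0.500: g = -0.3106, g' = -0.881 → V/F = 0.148
  V/F = 0.148: g = 0.0127, g' = -1.129 → V/F = 0.159
Converged at V/F = 0.159.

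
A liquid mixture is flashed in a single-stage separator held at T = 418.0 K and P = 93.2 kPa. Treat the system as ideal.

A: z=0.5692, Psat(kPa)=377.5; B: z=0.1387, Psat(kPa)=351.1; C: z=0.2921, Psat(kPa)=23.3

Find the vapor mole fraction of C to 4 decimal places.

Raoult's law: Kᵢ = Pᵢˢᵃᵗ/P = Pᵢˢᵃᵗ/93.2.
  K_A = 377.5/93.2 = 4.050429, K_B = 351.1/93.2 = 3.767167, K_C = 23.3/93.2 = 0.250000
Let ψ = V/F and solve Σ zᵢ(Kᵢ−1)/(1+ψ(Kᵢ−1)) = 0.
Check two-phase: ΣzᵢKᵢ = 2.9010 > 1 and Σzᵢ/Kᵢ = 1.3457 > 1, so g(0) = 1.9010 > 0 and g(1) = -0.3457 < 0.
Iterate (Newton) starting at ψ = 0.5:
  ψ = 0.5000: g = 0.49809, g' = -1.4382 → ψ = 0.8463
  ψ = 0.8463: g = -0.00018, g' = -1.7396 → ψ = 0.8462
Converged at ψ = 0.8462.
Compositions from xᵢ = zᵢ/(1+ψ(Kᵢ−1)), yᵢ = Kᵢxᵢ:
  A: x = 0.1589, y = 0.6437
  B: x = 0.0415, y = 0.1564
  C: x = 0.7996, y = 0.1999

y_C = 0.1999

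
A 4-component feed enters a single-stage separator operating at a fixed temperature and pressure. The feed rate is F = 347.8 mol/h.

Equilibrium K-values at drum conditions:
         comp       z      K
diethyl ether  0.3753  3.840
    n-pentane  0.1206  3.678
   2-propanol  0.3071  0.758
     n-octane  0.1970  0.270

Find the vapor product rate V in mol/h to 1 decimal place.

V = 275.0 mol/h

Material balance + equilibrium reduce to Σ zᵢ(Kᵢ−1)/(1+ψ(Kᵢ−1)) = 0.
Feasibility: ΣzᵢKᵢ = 2.1707, Σzᵢ/Kᵢ = 1.2653 — both > 1, two phases present.
Newton iteration, ψ⁰ = 0.5:
  ψ = 0.5000: g = 0.26749, g' = -0.9586 → ψ = 0.7790
  ψ = 0.7790: g = 0.01141, g' = -0.9758 → ψ = 0.7907
  ψ = 0.7907: g = -0.00009, g' = -0.9912 → ψ = 0.7906
Converged at ψ = 0.7906.
Then V = ψ·F = 0.7906·347.8 = 275.0 mol/h and L = F − V = 72.8 mol/h.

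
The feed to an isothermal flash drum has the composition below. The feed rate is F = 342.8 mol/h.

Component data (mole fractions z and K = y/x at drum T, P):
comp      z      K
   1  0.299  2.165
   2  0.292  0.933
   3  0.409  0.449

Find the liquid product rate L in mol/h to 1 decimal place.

Rachford–Rice: g(β) = Σ zᵢ(Kᵢ−1)/(1+β(Kᵢ−1)) = 0.
Feasibility: ΣzᵢKᵢ = 1.103, Σzᵢ/Kᵢ = 1.362 — both > 1, two phases present.
Iterate (Newton) starting at β = 0.32:
  β = 0.320: g = -0.0399, g' = -0.400 → β = 0.220
  β = 0.220: g = 0.0008, g' = -0.419 → β = 0.222
Converged at β = 0.222.
Then V = β·F = 0.2223·342.8 = 76.2 mol/h and L = F − V = 266.6 mol/h.

L = 266.6 mol/h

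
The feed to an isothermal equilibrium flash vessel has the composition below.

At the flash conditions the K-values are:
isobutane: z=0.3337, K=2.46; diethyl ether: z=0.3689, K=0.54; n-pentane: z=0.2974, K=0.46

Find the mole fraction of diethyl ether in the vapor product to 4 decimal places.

y_diethyl ether = 0.2212

Let ψ = V/F and solve Σ zᵢ(Kᵢ−1)/(1+ψ(Kᵢ−1)) = 0.
Feasibility: ΣzᵢKᵢ = 1.1569, Σzᵢ/Kᵢ = 1.4653 — both > 1, two phases present.
Newton–Raphson from ψ = 0.5:
  ψ = 0.5000: g = -0.15876, g' = -0.5321 → ψ = 0.2016
  ψ = 0.2016: g = 0.00914, g' = -0.6286 → ψ = 0.2162
  ψ = 0.2162: g = 0.00008, g' = -0.6184 → ψ = 0.2163
Converged at ψ = 0.2163.
Compositions from xᵢ = zᵢ/(1+ψ(Kᵢ−1)), yᵢ = Kᵢxᵢ:
  isobutane: x = 0.2536, y = 0.6239
  diethyl ether: x = 0.4097, y = 0.2212
  n-pentane: x = 0.3367, y = 0.1549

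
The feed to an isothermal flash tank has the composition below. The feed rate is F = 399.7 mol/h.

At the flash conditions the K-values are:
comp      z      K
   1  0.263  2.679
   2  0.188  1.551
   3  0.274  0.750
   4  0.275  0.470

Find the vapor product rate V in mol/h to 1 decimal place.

Material balance + equilibrium reduce to Σ zᵢ(Kᵢ−1)/(1+V/F(Kᵢ−1)) = 0.
Feasibility: ΣzᵢKᵢ = 1.331, Σzᵢ/Kᵢ = 1.170 — both > 1, two phases present.
Newton iteration, V/F⁰ = 0.54:
  V/F = 0.540: g = 0.0281, g' = -0.412 → V/F = 0.608
  V/F = 0.608: g = 0.0003, g' = -0.406 → V/F = 0.609
Converged at V/F = 0.609.
Then V = V/F·F = 0.6087·399.7 = 243.3 mol/h and L = F − V = 156.4 mol/h.

V = 243.3 mol/h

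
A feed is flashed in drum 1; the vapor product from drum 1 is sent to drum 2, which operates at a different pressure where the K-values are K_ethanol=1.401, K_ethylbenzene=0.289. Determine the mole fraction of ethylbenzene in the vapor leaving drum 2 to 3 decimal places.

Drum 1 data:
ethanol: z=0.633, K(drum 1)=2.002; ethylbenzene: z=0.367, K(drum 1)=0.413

y_ethylbenzene (drum 2) = 0.104

Drum 1:
Material balance + equilibrium reduce to Σ zᵢ(Kᵢ−1)/(1+ψ₁(Kᵢ−1)) = 0.
Feasibility: ΣzᵢKᵢ = 1.419, Σzᵢ/Kᵢ = 1.205 — both > 1, two phases present.
Iterate (Newton) starting at ψ₁ = 0.47:
  ψ₁ = 0.470: g = 0.1337, g' = -0.535 → ψ₁ = 0.720
  ψ₁ = 0.720: g = -0.0046, g' = -0.594 → ψ₁ = 0.712
Converged at ψ₁ = 0.712.
Drum-1 compositions:
  ethanol: x = 0.369, y = 0.740
  ethylbenzene: x = 0.631, y = 0.260
Drum-2 feed = drum-1 vapor: z₂ = (0.7396, 0.2604).
Drum 2:
Binary case is linear: z₁(K₁−1)(1+ψ₂(K₂−1)) + z₂(K₂−1)(1+ψ₂(K₁−1)) = 0
⇒ ψ₂ = [z₁(K₁−1)+z₂(K₂−1)] / [−(K₁−1)(K₂−1)] = 0.1114/0.2851 = 0.391
  ethanol: x = 0.639, y = 0.896
  ethylbenzene: x = 0.361, y = 0.104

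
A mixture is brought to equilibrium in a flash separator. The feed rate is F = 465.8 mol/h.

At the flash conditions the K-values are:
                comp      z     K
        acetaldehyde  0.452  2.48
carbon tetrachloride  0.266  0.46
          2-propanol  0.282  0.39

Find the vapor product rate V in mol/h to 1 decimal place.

V = 192.6 mol/h

Iterate (Newton) starting at β = 0.58:
  β = 0.580: g = -0.1154, g' = -0.702 → β = 0.416
  β = 0.416: g = -0.0015, g' = -0.697 → β = 0.414
Converged at β = 0.414.
Then V = β·F = 0.4135·465.8 = 192.6 mol/h and L = F − V = 273.2 mol/h.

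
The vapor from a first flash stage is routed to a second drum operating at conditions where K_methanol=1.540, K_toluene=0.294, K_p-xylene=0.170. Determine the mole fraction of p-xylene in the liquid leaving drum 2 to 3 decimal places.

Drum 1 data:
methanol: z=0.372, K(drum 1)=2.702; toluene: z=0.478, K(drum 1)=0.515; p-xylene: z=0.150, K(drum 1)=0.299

x_p-xylene (drum 2) = 0.073

Drum 1:
Let ψ₁ = V/F and solve Σ zᵢ(Kᵢ−1)/(1+ψ₁(Kᵢ−1)) = 0.
Check two-phase: ΣzᵢKᵢ = 1.296 > 1 and Σzᵢ/Kᵢ = 1.568 > 1, so g(0) = 0.296 > 0 and g(1) = -0.568 < 0.
Newton–Raphson from ψ₁ = 0.48:
  ψ₁ = 0.480: g = -0.1122, g' = -0.685 → ψ₁ = 0.316
  ψ₁ = 0.316: g = 0.0027, g' = -0.734 → ψ₁ = 0.320
Converged at ψ₁ = 0.320.
Drum-1 compositions:
  methanol: x = 0.241, y = 0.651
  toluene: x = 0.566, y = 0.291
  p-xylene: x = 0.193, y = 0.058
Drum-2 feed = drum-1 vapor: z₂ = (0.6508, 0.2914, 0.0578).
Drum 2:
Material balance + equilibrium reduce to Σ zᵢ(Kᵢ−1)/(1+ψ₂(Kᵢ−1)) = 0.
g(0) = ΣzᵢKᵢ − 1 = 0.098 and g(1) = 1 − Σzᵢ/Kᵢ = -0.754, so a root lies in (0, 1).
Newton iteration, ψ₂⁰ = 0.52:
  ψ₂ = 0.520: g = -0.1351, g' = -0.602 → ψ₂ = 0.295
  ψ₂ = 0.295: g = -0.0204, g' = -0.443 → ψ₂ = 0.249
  ψ₂ = 0.249: g = -0.0004, g' = -0.425 → ψ₂ = 0.248
Converged at ψ₂ = 0.248.
  methanol: x = 0.574, y = 0.884
  toluene: x = 0.353, y = 0.104
  p-xylene: x = 0.073, y = 0.012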